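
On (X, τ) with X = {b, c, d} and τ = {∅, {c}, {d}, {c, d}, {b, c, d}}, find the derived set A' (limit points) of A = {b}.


A' = ∅

For each x ∈ X, list the open sets U ∈ τ with x ∈ U, then check whether U ∩ (A ∖ {x}) ≠ ∅ for every such U.
  x = b: open {b, c, d} ∋ x has {b, c, d} ∩ (A ∖ {b}) = ∅, so x is NOT a limit point.
  x = c: open {c} ∋ x has {c} ∩ (A ∖ {c}) = ∅, so x is NOT a limit point.
  x = d: open {d} ∋ x has {d} ∩ (A ∖ {d}) = ∅, so x is NOT a limit point.
Collecting: A' = ∅.


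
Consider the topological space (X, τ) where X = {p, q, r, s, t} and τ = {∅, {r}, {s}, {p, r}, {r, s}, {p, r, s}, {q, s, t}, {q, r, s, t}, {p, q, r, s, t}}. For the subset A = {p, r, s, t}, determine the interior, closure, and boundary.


int(A) = {p, r, s}, cl(A) = {p, q, r, s, t}, ∂A = {q, t}.

Closed sets in (X, τ) are complements of opens:
  closed(X, τ) = {∅, {p}, {p, r}, {q, t}, {p, q, t}, {q, s, t}, {p, q, r, t}, {p, q, s, t}, {p, q, r, s, t}}.
int(A) = ⋃ {U ∈ τ : U ⊆ A}. Opens contained in A: ∅, {r}, {s}, {p, r}, {r, s}, {p, r, s}.
Taking the union of these: int(A) = {p, r, s}.
cl(A) = ⋂ {C closed : A ⊆ C}. Closed sets containing A: {p, q, r, s, t}.
Intersecting these: cl(A) = {p, q, r, s, t}.
∂A = cl(A) ∖ int(A) = {p, q, r, s, t} ∖ {p, r, s} = {q, t}.


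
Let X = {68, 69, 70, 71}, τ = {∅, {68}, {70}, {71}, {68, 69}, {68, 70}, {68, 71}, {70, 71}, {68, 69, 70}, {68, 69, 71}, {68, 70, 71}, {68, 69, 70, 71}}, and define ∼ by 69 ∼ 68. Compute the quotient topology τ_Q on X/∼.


X/∼ = {[68=69], [70], [71]}; |τ_Q| = 8.

Equivalence classes: [68=69], [70], [71].
Quotient map π: X → X/∼ sends 68 ↦ [68=69], 69 ↦ [68=69], 70 ↦ [70], 71 ↦ [71].
For each subset V ⊆ X/∼, compute π^{-1}(V) ⊆ X and check whether π^{-1}(V) ∈ τ. V is open in τ_Q iff π^{-1}(V) ∈ τ.
  V = {}: π^{-1}(V) = ∅ ∈ τ ✓.
  V = {[68=69]}: π^{-1}(V) = {68, 69} ∈ τ ✓.
  V = {[70]}: π^{-1}(V) = {70} ∈ τ ✓.
  V = {[68=69], [70]}: π^{-1}(V) = {68, 69, 70} ∈ τ ✓.
  V = {[71]}: π^{-1}(V) = {71} ∈ τ ✓.
  V = {[68=69], [71]}: π^{-1}(V) = {68, 69, 71} ∈ τ ✓.
  V = {[70], [71]}: π^{-1}(V) = {70, 71} ∈ τ ✓.
  V = {[68=69], [70], [71]}: π^{-1}(V) = {68, 69, 70, 71} ∈ τ ✓.
Open sets in the quotient: τ_Q = {{}, {[68=69]}, {[70]}, {[68=69], [70]}, {[71]}, {[68=69], [71]}, {[70], [71]}, {[68=69], [70], [71]}} (8 elements).


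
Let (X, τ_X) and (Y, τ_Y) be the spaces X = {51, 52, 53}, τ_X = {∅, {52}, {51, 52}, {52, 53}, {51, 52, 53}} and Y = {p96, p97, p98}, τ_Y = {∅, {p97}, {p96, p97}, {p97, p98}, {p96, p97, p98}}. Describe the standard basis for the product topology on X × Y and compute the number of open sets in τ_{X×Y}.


Basis B = {∅ × ∅, {52} × {p97}, {51, 52} × {p97}, {52} × {p96, p97}, {52} × {p97, p98}, {52, 53} × {p97}, {51, 52, 53} × {p97}, {52} × {p96, p97, p98}, {51, 52} × {p96, p97}, {51, 52} × {p97, p98}, {52, 53} × {p96, p97}, {52, 53} × {p97, p98}, {51, 52} × {p96, p97, p98}, {51, 52, 53} × {p96, p97}, {51, 52, 53} × {p97, p98}, {52, 53} × {p96, p97, p98}, {51, 52, 53} × {p96, p97, p98}}; |τ_{X×Y}| = 48.

Enumerate products U × V with U ∈ τ_X, V ∈ τ_Y (deduplicated):
  ∅ × ∅ = {} (∅)
  {52} × {p97} = {(52,p97)}
  {51, 52} × {p97} = {(51,p97), (52,p97)}
  {52} × {p96, p97} = {(52,p96), (52,p97)}
  {52} × {p97, p98} = {(52,p97), (52,p98)}
  {52, 53} × {p97} = {(52,p97), (53,p97)}
  {51, 52, 53} × {p97} = {(51,p97), (52,p97), (53,p97)}
  {52} × {p96, p97, p98} = {(52,p96), (52,p97), (52,p98)}
  {51, 52} × {p96, p97} = {(51,p96), (51,p97), (52,p96), (52,p97)}
  {51, 52} × {p97, p98} = {(51,p97), (51,p98), (52,p97), (52,p98)}
  {52, 53} × {p96, p97} = {(52,p96), (52,p97), (53,p96), (53,p97)}
  {52, 53} × {p97, p98} = {(52,p97), (52,p98), (53,p97), (53,p98)}
  {51, 52} × {p96, p97, p98} = {(51,p96), (51,p97), (51,p98), (52,p96), (52,p97), (52,p98)}
  {51, 52, 53} × {p96, p97} = {(51,p96), (51,p97), (52,p96), (52,p97), (53,p96), (53,p97)}
  {51, 52, 53} × {p97, p98} = {(51,p97), (51,p98), (52,p97), (52,p98), (53,p97), (53,p98)}
  {52, 53} × {p96, p97, p98} = {(52,p96), (52,p97), (52,p98), (53,p96), (53,p97), (53,p98)}
  {51, 52, 53} × {p96, p97, p98} = {(51,p96), (51,p97), (51,p98), (52,p96), (52,p97), (52,p98), (53,p96), (53,p97), (53,p98)}
These 17 distinct sets form the basis B.
Close under arbitrary unions to get τ_{X×Y}; counting gives |τ_{X×Y}| = 48.


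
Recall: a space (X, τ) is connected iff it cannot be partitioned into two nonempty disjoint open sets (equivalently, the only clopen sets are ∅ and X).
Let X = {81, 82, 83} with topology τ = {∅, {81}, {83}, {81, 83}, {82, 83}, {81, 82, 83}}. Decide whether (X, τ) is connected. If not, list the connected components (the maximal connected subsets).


(X, τ) is disconnected; components = [{81}, {82, 83}].

Find clopen sets (U ∈ τ with X ∖ U ∈ τ):
  U = ∅, X ∖ U = {81, 82, 83} — both open, so U is clopen.
  U = {81}, X ∖ U = {82, 83} — both open, so U is clopen.
  U = {82, 83}, X ∖ U = {81} — both open, so U is clopen.
  U = {81, 82, 83}, X ∖ U = ∅ — both open, so U is clopen.
Nontrivial clopen(s) exist: e.g. {81}. So (X, τ) is disconnected.
Compute connected components by grouping points that agree on all clopens:
  component: {81}
  component: {82, 83}


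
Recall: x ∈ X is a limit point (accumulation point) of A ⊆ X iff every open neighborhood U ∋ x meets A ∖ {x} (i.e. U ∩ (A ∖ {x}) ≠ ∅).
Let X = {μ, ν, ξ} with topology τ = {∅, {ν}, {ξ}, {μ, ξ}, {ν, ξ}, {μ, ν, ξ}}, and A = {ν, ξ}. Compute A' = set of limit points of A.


A' = {μ}

For each x ∈ X, list the open sets U ∈ τ with x ∈ U, then check whether U ∩ (A ∖ {x}) ≠ ∅ for every such U.
  x = μ: opens ∋ x are {μ, ξ}, {μ, ν, ξ}; each meets A ∖ {μ}, so x IS a limit point.
  x = ν: open {ν} ∋ x has {ν} ∩ (A ∖ {ν}) = ∅, so x is NOT a limit point.
  x = ξ: open {ξ} ∋ x has {ξ} ∩ (A ∖ {ξ}) = ∅, so x is NOT a limit point.
Collecting: A' = {μ}.


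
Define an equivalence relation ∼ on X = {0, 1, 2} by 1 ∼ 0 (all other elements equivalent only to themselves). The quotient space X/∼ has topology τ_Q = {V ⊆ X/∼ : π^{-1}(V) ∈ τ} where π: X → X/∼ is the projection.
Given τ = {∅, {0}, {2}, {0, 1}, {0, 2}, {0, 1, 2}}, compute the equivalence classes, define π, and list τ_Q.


X/∼ = {[0=1], [2]}; |τ_Q| = 4.

Equivalence classes: [0=1], [2].
Quotient map π: X → X/∼ sends 0 ↦ [0=1], 1 ↦ [0=1], 2 ↦ [2].
For each subset V ⊆ X/∼, compute π^{-1}(V) ⊆ X and check whether π^{-1}(V) ∈ τ. V is open in τ_Q iff π^{-1}(V) ∈ τ.
  V = {}: π^{-1}(V) = ∅ ∈ τ ✓.
  V = {[0=1]}: π^{-1}(V) = {0, 1} ∈ τ ✓.
  V = {[2]}: π^{-1}(V) = {2} ∈ τ ✓.
  V = {[0=1], [2]}: π^{-1}(V) = {0, 1, 2} ∈ τ ✓.
Open sets in the quotient: τ_Q = {{}, {[0=1]}, {[2]}, {[0=1], [2]}} (4 elements).


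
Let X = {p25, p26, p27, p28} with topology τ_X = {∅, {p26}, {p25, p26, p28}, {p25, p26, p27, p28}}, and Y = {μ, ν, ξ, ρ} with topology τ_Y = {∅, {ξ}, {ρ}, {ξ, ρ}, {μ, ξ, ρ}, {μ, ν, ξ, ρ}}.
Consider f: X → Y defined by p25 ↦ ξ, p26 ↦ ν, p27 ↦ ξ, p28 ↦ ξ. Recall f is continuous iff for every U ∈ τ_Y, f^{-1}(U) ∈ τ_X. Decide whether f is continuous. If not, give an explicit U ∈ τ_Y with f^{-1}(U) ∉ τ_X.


f is NOT continuous.

Compute f^{-1}(U) for each U ∈ τ_Y:
  U = ∅: f^{-1}(U) = ∅ ∈ τ_X ✓.
  U = {ξ}: f^{-1}(U) = {p25, p27, p28} ∉ τ_X ✗.
  U = {ρ}: f^{-1}(U) = ∅ ∈ τ_X ✓.
  U = {ξ, ρ}: f^{-1}(U) = {p25, p27, p28} ∉ τ_X ✗.
  U = {μ, ξ, ρ}: f^{-1}(U) = {p25, p27, p28} ∉ τ_X ✗.
  U = {μ, ν, ξ, ρ}: f^{-1}(U) = {p25, p26, p27, p28} ∈ τ_X ✓.
Found U = {ξ} with f^{-1}(U) = {p25, p27, p28} not in τ_X. Therefore f is NOT continuous.


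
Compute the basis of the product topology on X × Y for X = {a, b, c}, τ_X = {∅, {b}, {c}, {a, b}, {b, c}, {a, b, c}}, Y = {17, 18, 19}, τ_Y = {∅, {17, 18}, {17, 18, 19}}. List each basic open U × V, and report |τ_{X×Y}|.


Basis B = {∅ × ∅, {b} × {17, 18}, {c} × {17, 18}, {b} × {17, 18, 19}, {c} × {17, 18, 19}, {a, b} × {17, 18}, {b, c} × {17, 18}, {a, b} × {17, 18, 19}, {a, b, c} × {17, 18}, {b, c} × {17, 18, 19}, {a, b, c} × {17, 18, 19}}; |τ_{X×Y}| = 18.

Enumerate products U × V with U ∈ τ_X, V ∈ τ_Y (deduplicated):
  ∅ × ∅ = {} (∅)
  {b} × {17, 18} = {(b,17), (b,18)}
  {c} × {17, 18} = {(c,17), (c,18)}
  {b} × {17, 18, 19} = {(b,17), (b,18), (b,19)}
  {c} × {17, 18, 19} = {(c,17), (c,18), (c,19)}
  {a, b} × {17, 18} = {(a,17), (a,18), (b,17), (b,18)}
  {b, c} × {17, 18} = {(b,17), (b,18), (c,17), (c,18)}
  {a, b} × {17, 18, 19} = {(a,17), (a,18), (a,19), (b,17), (b,18), (b,19)}
  {a, b, c} × {17, 18} = {(a,17), (a,18), (b,17), (b,18), (c,17), (c,18)}
  {b, c} × {17, 18, 19} = {(b,17), (b,18), (b,19), (c,17), (c,18), (c,19)}
  {a, b, c} × {17, 18, 19} = {(a,17), (a,18), (a,19), (b,17), (b,18), (b,19), (c,17), (c,18), (c,19)}
These 11 distinct sets form the basis B.
Close under arbitrary unions to get τ_{X×Y}; counting gives |τ_{X×Y}| = 18.


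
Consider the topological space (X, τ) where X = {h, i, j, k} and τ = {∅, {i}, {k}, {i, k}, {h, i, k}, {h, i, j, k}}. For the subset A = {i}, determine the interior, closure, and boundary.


int(A) = {i}, cl(A) = {h, i, j}, ∂A = {h, j}.

Closed sets in (X, τ) are complements of opens:
  closed(X, τ) = {∅, {j}, {h, j}, {h, i, j}, {h, j, k}, {h, i, j, k}}.
int(A) = ⋃ {U ∈ τ : U ⊆ A}. Opens contained in A: ∅, {i}.
Taking the union of these: int(A) = {i}.
cl(A) = ⋂ {C closed : A ⊆ C}. Closed sets containing A: {h, i, j}, {h, i, j, k}.
Intersecting these: cl(A) = {h, i, j}.
∂A = cl(A) ∖ int(A) = {h, i, j} ∖ {i} = {h, j}.


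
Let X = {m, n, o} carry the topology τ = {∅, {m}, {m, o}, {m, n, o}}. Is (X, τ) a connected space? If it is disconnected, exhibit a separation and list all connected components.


(X, τ) is connected.

Find clopen sets (U ∈ τ with X ∖ U ∈ τ):
  U = ∅, X ∖ U = {m, n, o} — both open, so U is clopen.
  U = {m, n, o}, X ∖ U = ∅ — both open, so U is clopen.
Only trivial clopens (∅ and X) exist, so (X, τ) is connected.
Compute connected components by grouping points that agree on all clopens:
  component: {m, n, o}


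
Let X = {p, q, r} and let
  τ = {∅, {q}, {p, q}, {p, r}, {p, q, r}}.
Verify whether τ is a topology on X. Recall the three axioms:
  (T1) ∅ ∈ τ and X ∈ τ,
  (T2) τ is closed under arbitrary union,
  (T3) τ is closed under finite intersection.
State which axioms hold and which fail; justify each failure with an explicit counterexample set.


τ is NOT a topology on X.

Axiom (T1): ∅ ∈ τ? Yes; X ∈ τ? Yes.
Axiom (T2/T3): check pairwise unions and intersections of members of τ.
Counterexample for (T3): {p, q} ∩ {p, r} = {p} ∉ τ. Therefore τ is NOT a topology.


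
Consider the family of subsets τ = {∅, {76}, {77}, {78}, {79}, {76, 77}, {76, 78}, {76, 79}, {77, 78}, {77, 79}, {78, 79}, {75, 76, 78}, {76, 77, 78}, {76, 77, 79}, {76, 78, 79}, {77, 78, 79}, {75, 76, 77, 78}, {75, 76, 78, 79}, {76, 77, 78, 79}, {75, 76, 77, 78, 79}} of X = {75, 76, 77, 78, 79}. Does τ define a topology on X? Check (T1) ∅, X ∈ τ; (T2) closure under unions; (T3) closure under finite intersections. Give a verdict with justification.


τ IS a topology on X.

Axiom (T1): ∅ ∈ τ? Yes; X ∈ τ? Yes.
Axiom (T2/T3): check pairwise unions and intersections of members of τ.
All pairwise intersections and unions checked — each lies in τ. Therefore τ satisfies (T1), (T2), (T3): it IS a topology on X.


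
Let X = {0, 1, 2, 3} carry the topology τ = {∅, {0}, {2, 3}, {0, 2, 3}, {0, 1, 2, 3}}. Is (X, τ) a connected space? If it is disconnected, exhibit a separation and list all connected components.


(X, τ) is connected.

Find clopen sets (U ∈ τ with X ∖ U ∈ τ):
  U = ∅, X ∖ U = {0, 1, 2, 3} — both open, so U is clopen.
  U = {0, 1, 2, 3}, X ∖ U = ∅ — both open, so U is clopen.
Only trivial clopens (∅ and X) exist, so (X, τ) is connected.
Compute connected components by grouping points that agree on all clopens:
  component: {0, 1, 2, 3}


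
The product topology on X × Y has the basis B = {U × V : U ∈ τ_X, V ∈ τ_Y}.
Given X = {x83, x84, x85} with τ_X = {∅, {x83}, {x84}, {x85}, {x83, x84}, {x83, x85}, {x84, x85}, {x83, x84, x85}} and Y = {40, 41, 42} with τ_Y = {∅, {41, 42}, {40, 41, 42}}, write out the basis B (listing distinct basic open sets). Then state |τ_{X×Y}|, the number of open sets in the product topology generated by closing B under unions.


Basis B = {∅ × ∅, {x83} × {41, 42}, {x84} × {41, 42}, {x85} × {41, 42}, {x83} × {40, 41, 42}, {x84} × {40, 41, 42}, {x85} × {40, 41, 42}, {x83, x84} × {41, 42}, {x83, x85} × {41, 42}, {x84, x85} × {41, 42}, {x83, x84} × {40, 41, 42}, {x83, x85} × {40, 41, 42}, {x83, x84, x85} × {41, 42}, {x84, x85} × {40, 41, 42}, {x83, x84, x85} × {40, 41, 42}}; |τ_{X×Y}| = 27.

Enumerate products U × V with U ∈ τ_X, V ∈ τ_Y (deduplicated):
  ∅ × ∅ = {} (∅)
  {x83} × {41, 42} = {(x83,41), (x83,42)}
  {x84} × {41, 42} = {(x84,41), (x84,42)}
  {x85} × {41, 42} = {(x85,41), (x85,42)}
  {x83} × {40, 41, 42} = {(x83,40), (x83,41), (x83,42)}
  {x84} × {40, 41, 42} = {(x84,40), (x84,41), (x84,42)}
  {x85} × {40, 41, 42} = {(x85,40), (x85,41), (x85,42)}
  {x83, x84} × {41, 42} = {(x83,41), (x83,42), (x84,41), (x84,42)}
  {x83, x85} × {41, 42} = {(x83,41), (x83,42), (x85,41), (x85,42)}
  {x84, x85} × {41, 42} = {(x84,41), (x84,42), (x85,41), (x85,42)}
  {x83, x84} × {40, 41, 42} = {(x83,40), (x83,41), (x83,42), (x84,40), (x84,41), (x84,42)}
  {x83, x85} × {40, 41, 42} = {(x83,40), (x83,41), (x83,42), (x85,40), (x85,41), (x85,42)}
  {x83, x84, x85} × {41, 42} = {(x83,41), (x83,42), (x84,41), (x84,42), (x85,41), (x85,42)}
  {x84, x85} × {40, 41, 42} = {(x84,40), (x84,41), (x84,42), (x85,40), (x85,41), (x85,42)}
  {x83, x84, x85} × {40, 41, 42} = {(x83,40), (x83,41), (x83,42), (x84,40), (x84,41), (x84,42), (x85,40), (x85,41), (x85,42)}
These 15 distinct sets form the basis B.
Close under arbitrary unions to get τ_{X×Y}; counting gives |τ_{X×Y}| = 27.


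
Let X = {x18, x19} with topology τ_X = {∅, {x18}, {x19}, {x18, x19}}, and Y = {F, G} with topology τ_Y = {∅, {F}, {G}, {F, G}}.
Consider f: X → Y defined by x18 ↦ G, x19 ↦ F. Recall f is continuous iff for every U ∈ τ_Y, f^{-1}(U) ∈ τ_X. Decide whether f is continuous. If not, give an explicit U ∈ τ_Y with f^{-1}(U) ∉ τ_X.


f IS continuous.

Compute f^{-1}(U) for each U ∈ τ_Y:
  U = ∅: f^{-1}(U) = ∅ ∈ τ_X ✓.
  U = {F}: f^{-1}(U) = {x19} ∈ τ_X ✓.
  U = {G}: f^{-1}(U) = {x18} ∈ τ_X ✓.
  U = {F, G}: f^{-1}(U) = {x18, x19} ∈ τ_X ✓.
Every preimage lies in τ_X, so f IS continuous.


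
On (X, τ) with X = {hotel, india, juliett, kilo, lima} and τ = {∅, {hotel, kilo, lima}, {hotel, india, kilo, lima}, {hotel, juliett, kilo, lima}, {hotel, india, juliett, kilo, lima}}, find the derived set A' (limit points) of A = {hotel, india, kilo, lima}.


A' = {hotel, india, juliett, kilo, lima}

For each x ∈ X, list the open sets U ∈ τ with x ∈ U, then check whether U ∩ (A ∖ {x}) ≠ ∅ for every such U.
  x = hotel: opens ∋ x are {hotel, kilo, lima}, {hotel, india, kilo, lima}, {hotel, juliett, kilo, lima}, {hotel, india, juliett, kilo, lima}; each meets A ∖ {hotel}, so x IS a limit point.
  x = india: opens ∋ x are {hotel, india, kilo, lima}, {hotel, india, juliett, kilo, lima}; each meets A ∖ {india}, so x IS a limit point.
  x = juliett: opens ∋ x are {hotel, juliett, kilo, lima}, {hotel, india, juliett, kilo, lima}; each meets A ∖ {juliett}, so x IS a limit point.
  x = kilo: opens ∋ x are {hotel, kilo, lima}, {hotel, india, kilo, lima}, {hotel, juliett, kilo, lima}, {hotel, india, juliett, kilo, lima}; each meets A ∖ {kilo}, so x IS a limit point.
  x = lima: opens ∋ x are {hotel, kilo, lima}, {hotel, india, kilo, lima}, {hotel, juliett, kilo, lima}, {hotel, india, juliett, kilo, lima}; each meets A ∖ {lima}, so x IS a limit point.
Collecting: A' = {hotel, india, juliett, kilo, lima}.


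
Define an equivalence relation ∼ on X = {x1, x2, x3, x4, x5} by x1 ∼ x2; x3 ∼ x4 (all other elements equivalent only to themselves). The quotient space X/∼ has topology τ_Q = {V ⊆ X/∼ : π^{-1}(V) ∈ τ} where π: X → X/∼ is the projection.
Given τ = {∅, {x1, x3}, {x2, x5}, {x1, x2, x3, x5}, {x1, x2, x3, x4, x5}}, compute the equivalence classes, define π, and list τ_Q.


X/∼ = {[x1=x2], [x3=x4], [x5]}; |τ_Q| = 2.

Equivalence classes: [x1=x2], [x3=x4], [x5].
Quotient map π: X → X/∼ sends x1 ↦ [x1=x2], x2 ↦ [x1=x2], x3 ↦ [x3=x4], x4 ↦ [x3=x4], x5 ↦ [x5].
For each subset V ⊆ X/∼, compute π^{-1}(V) ⊆ X and check whether π^{-1}(V) ∈ τ. V is open in τ_Q iff π^{-1}(V) ∈ τ.
  V = {}: π^{-1}(V) = ∅ ∈ τ ✓.
  V = {[x1=x2]}: π^{-1}(V) = {x1, x2} ∉ τ ✗.
  V = {[x3=x4]}: π^{-1}(V) = {x3, x4} ∉ τ ✗.
  V = {[x1=x2], [x3=x4]}: π^{-1}(V) = {x1, x2, x3, x4} ∉ τ ✗.
  V = {[x5]}: π^{-1}(V) = {x5} ∉ τ ✗.
  V = {[x1=x2], [x5]}: π^{-1}(V) = {x1, x2, x5} ∉ τ ✗.
  V = {[x3=x4], [x5]}: π^{-1}(V) = {x3, x4, x5} ∉ τ ✗.
  V = {[x1=x2], [x3=x4], [x5]}: π^{-1}(V) = {x1, x2, x3, x4, x5} ∈ τ ✓.
Open sets in the quotient: τ_Q = {{}, {[x1=x2], [x3=x4], [x5]}} (2 elements).


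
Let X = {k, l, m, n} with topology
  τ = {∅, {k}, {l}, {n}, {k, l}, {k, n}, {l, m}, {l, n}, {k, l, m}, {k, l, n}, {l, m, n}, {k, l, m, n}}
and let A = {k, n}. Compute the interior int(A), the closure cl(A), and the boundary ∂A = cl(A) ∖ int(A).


int(A) = {k, n}, cl(A) = {k, n}, ∂A = ∅.

Closed sets in (X, τ) are complements of opens:
  closed(X, τ) = {∅, {k}, {m}, {n}, {k, m}, {k, n}, {l, m}, {m, n}, {k, l, m}, {k, m, n}, {l, m, n}, {k, l, m, n}}.
int(A) = ⋃ {U ∈ τ : U ⊆ A}. Opens contained in A: ∅, {k}, {n}, {k, n}.
Taking the union of these: int(A) = {k, n}.
cl(A) = ⋂ {C closed : A ⊆ C}. Closed sets containing A: {k, n}, {k, m, n}, {k, l, m, n}.
Intersecting these: cl(A) = {k, n}.
∂A = cl(A) ∖ int(A) = {k, n} ∖ {k, n} = ∅.


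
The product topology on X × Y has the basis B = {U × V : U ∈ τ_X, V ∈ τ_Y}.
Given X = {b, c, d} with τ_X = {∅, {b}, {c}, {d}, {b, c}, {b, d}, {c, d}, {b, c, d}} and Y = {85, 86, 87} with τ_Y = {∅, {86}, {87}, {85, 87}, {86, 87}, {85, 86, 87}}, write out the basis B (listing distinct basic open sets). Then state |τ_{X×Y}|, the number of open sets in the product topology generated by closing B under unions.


Basis B = {∅ × ∅, {b} × {86}, {b} × {87}, {c} × {86}, {c} × {87}, {d} × {86}, {d} × {87}, {b} × {85, 87}, {b} × {86, 87}, {b, c} × {86}, {b, d} × {86}, {b, c} × {87}, {b, d} × {87}, {c} × {85, 87}, {c} × {86, 87}, {c, d} × {86}, {c, d} × {87}, {d} × {85, 87}, {d} × {86, 87}, {b} × {85, 86, 87}, {b, c, d} × {86}, {b, c, d} × {87}, {c} × {85, 86, 87}, {d} × {85, 86, 87}, {b, c} × {85, 87}, {b, d} × {85, 87}, {b, c} × {86, 87}, {b, d} × {86, 87}, {c, d} × {85, 87}, {c, d} × {86, 87}, {b, c} × {85, 86, 87}, {b, d} × {85, 86, 87}, {b, c, d} × {85, 87}, {b, c, d} × {86, 87}, {c, d} × {85, 86, 87}, {b, c, d} × {85, 86, 87}}; |τ_{X×Y}| = 216.

Enumerate products U × V with U ∈ τ_X, V ∈ τ_Y (deduplicated):
  ∅ × ∅ = {} (∅)
  {b} × {86} = {(b,86)}
  {b} × {87} = {(b,87)}
  {c} × {86} = {(c,86)}
  {c} × {87} = {(c,87)}
  {d} × {86} = {(d,86)}
  {d} × {87} = {(d,87)}
  {b} × {85, 87} = {(b,85), (b,87)}
  {b} × {86, 87} = {(b,86), (b,87)}
  {b, c} × {86} = {(b,86), (c,86)}
  {b, d} × {86} = {(b,86), (d,86)}
  {b, c} × {87} = {(b,87), (c,87)}
  {b, d} × {87} = {(b,87), (d,87)}
  {c} × {85, 87} = {(c,85), (c,87)}
  {c} × {86, 87} = {(c,86), (c,87)}
  {c, d} × {86} = {(c,86), (d,86)}
  {c, d} × {87} = {(c,87), (d,87)}
  {d} × {85, 87} = {(d,85), (d,87)}
  {d} × {86, 87} = {(d,86), (d,87)}
  {b} × {85, 86, 87} = {(b,85), (b,86), (b,87)}
  {b, c, d} × {86} = {(b,86), (c,86), (d,86)}
  {b, c, d} × {87} = {(b,87), (c,87), (d,87)}
  {c} × {85, 86, 87} = {(c,85), (c,86), (c,87)}
  {d} × {85, 86, 87} = {(d,85), (d,86), (d,87)}
  {b, c} × {85, 87} = {(b,85), (b,87), (c,85), (c,87)}
  {b, d} × {85, 87} = {(b,85), (b,87), (d,85), (d,87)}
  {b, c} × {86, 87} = {(b,86), (b,87), (c,86), (c,87)}
  {b, d} × {86, 87} = {(b,86), (b,87), (d,86), (d,87)}
  {c, d} × {85, 87} = {(c,85), (c,87), (d,85), (d,87)}
  {c, d} × {86, 87} = {(c,86), (c,87), (d,86), (d,87)}
  {b, c} × {85, 86, 87} = {(b,85), (b,86), (b,87), (c,85), (c,86), (c,87)}
  {b, d} × {85, 86, 87} = {(b,85), (b,86), (b,87), (d,85), (d,86), (d,87)}
  {b, c, d} × {85, 87} = {(b,85), (b,87), (c,85), (c,87), (d,85), (d,87)}
  {b, c, d} × {86, 87} = {(b,86), (b,87), (c,86), (c,87), (d,86), (d,87)}
  {c, d} × {85, 86, 87} = {(c,85), (c,86), (c,87), (d,85), (d,86), (d,87)}
  {b, c, d} × {85, 86, 87} = {(b,85), (b,86), (b,87), (c,85), (c,86), (c,87), (d,85), (d,86), (d,87)}
These 36 distinct sets form the basis B.
Close under arbitrary unions to get τ_{X×Y}; counting gives |τ_{X×Y}| = 216.


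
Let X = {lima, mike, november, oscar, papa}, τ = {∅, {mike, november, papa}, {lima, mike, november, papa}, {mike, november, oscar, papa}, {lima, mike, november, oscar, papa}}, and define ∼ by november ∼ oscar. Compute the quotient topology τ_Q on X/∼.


X/∼ = {[lima], [mike], [november=oscar], [papa]}; |τ_Q| = 3.

Equivalence classes: [lima], [mike], [november=oscar], [papa].
Quotient map π: X → X/∼ sends lima ↦ [lima], mike ↦ [mike], november ↦ [november=oscar], oscar ↦ [november=oscar], papa ↦ [papa].
For each subset V ⊆ X/∼, compute π^{-1}(V) ⊆ X and check whether π^{-1}(V) ∈ τ. V is open in τ_Q iff π^{-1}(V) ∈ τ.
  V = {}: π^{-1}(V) = ∅ ∈ τ ✓.
  V = {[lima]}: π^{-1}(V) = {lima} ∉ τ ✗.
  V = {[mike]}: π^{-1}(V) = {mike} ∉ τ ✗.
  V = {[lima], [mike]}: π^{-1}(V) = {lima, mike} ∉ τ ✗.
  V = {[november=oscar]}: π^{-1}(V) = {november, oscar} ∉ τ ✗.
  V = {[lima], [november=oscar]}: π^{-1}(V) = {lima, november, oscar} ∉ τ ✗.
  V = {[mike], [november=oscar]}: π^{-1}(V) = {mike, november, oscar} ∉ τ ✗.
  V = {[lima], [mike], [november=oscar]}: π^{-1}(V) = {lima, mike, november, oscar} ∉ τ ✗.
  V = {[papa]}: π^{-1}(V) = {papa} ∉ τ ✗.
  V = {[lima], [papa]}: π^{-1}(V) = {lima, papa} ∉ τ ✗.
  V = {[mike], [papa]}: π^{-1}(V) = {mike, papa} ∉ τ ✗.
  V = {[lima], [mike], [papa]}: π^{-1}(V) = {lima, mike, papa} ∉ τ ✗.
  V = {[november=oscar], [papa]}: π^{-1}(V) = {november, oscar, papa} ∉ τ ✗.
  V = {[lima], [november=oscar], [papa]}: π^{-1}(V) = {lima, november, oscar, papa} ∉ τ ✗.
  V = {[mike], [november=oscar], [papa]}: π^{-1}(V) = {mike, november, oscar, papa} ∈ τ ✓.
  V = {[lima], [mike], [november=oscar], [papa]}: π^{-1}(V) = {lima, mike, november, oscar, papa} ∈ τ ✓.
Open sets in the quotient: τ_Q = {{}, {[mike], [november=oscar], [papa]}, {[lima], [mike], [november=oscar], [papa]}} (3 elements).


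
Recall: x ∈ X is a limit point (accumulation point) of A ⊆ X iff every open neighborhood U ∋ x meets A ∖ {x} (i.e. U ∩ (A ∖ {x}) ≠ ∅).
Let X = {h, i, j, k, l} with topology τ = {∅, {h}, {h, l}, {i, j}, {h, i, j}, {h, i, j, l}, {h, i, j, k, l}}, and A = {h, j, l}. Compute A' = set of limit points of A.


A' = {i, k, l}

For each x ∈ X, list the open sets U ∈ τ with x ∈ U, then check whether U ∩ (A ∖ {x}) ≠ ∅ for every such U.
  x = h: open {h} ∋ x has {h} ∩ (A ∖ {h}) = ∅, so x is NOT a limit point.
  x = i: opens ∋ x are {i, j}, {h, i, j}, {h, i, j, l}, {h, i, j, k, l}; each meets A ∖ {i}, so x IS a limit point.
  x = j: open {i, j} ∋ x has {i, j} ∩ (A ∖ {j}) = ∅, so x is NOT a limit point.
  x = k: opens ∋ x are {h, i, j, k, l}; each meets A ∖ {k}, so x IS a limit point.
  x = l: opens ∋ x are {h, l}, {h, i, j, l}, {h, i, j, k, l}; each meets A ∖ {l}, so x IS a limit point.
Collecting: A' = {i, k, l}.


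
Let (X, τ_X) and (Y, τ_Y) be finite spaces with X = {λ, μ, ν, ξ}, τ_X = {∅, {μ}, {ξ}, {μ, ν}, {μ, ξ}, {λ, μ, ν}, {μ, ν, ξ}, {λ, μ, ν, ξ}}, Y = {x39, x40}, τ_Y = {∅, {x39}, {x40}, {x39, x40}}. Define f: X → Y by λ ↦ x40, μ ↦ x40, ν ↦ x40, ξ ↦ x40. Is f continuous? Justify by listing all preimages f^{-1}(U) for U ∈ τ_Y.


f IS continuous.

Compute f^{-1}(U) for each U ∈ τ_Y:
  U = ∅: f^{-1}(U) = ∅ ∈ τ_X ✓.
  U = {x39}: f^{-1}(U) = ∅ ∈ τ_X ✓.
  U = {x40}: f^{-1}(U) = {λ, μ, ν, ξ} ∈ τ_X ✓.
  U = {x39, x40}: f^{-1}(U) = {λ, μ, ν, ξ} ∈ τ_X ✓.
Every preimage lies in τ_X, so f IS continuous.


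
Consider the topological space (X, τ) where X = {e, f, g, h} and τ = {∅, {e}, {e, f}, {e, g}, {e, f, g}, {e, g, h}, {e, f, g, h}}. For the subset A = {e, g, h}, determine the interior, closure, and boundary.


int(A) = {e, g, h}, cl(A) = {e, f, g, h}, ∂A = {f}.

Closed sets in (X, τ) are complements of opens:
  closed(X, τ) = {∅, {f}, {h}, {f, h}, {g, h}, {f, g, h}, {e, f, g, h}}.
int(A) = ⋃ {U ∈ τ : U ⊆ A}. Opens contained in A: ∅, {e}, {e, g}, {e, g, h}.
Taking the union of these: int(A) = {e, g, h}.
cl(A) = ⋂ {C closed : A ⊆ C}. Closed sets containing A: {e, f, g, h}.
Intersecting these: cl(A) = {e, f, g, h}.
∂A = cl(A) ∖ int(A) = {e, f, g, h} ∖ {e, g, h} = {f}.


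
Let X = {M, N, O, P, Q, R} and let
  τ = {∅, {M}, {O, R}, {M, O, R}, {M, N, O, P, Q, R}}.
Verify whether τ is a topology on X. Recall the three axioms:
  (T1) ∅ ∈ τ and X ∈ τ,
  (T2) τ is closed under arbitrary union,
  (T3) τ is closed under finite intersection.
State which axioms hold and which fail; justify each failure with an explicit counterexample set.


τ IS a topology on X.

Axiom (T1): ∅ ∈ τ? Yes; X ∈ τ? Yes.
Axiom (T2/T3): check pairwise unions and intersections of members of τ.
All pairwise intersections and unions checked — each lies in τ. Therefore τ satisfies (T1), (T2), (T3): it IS a topology on X.


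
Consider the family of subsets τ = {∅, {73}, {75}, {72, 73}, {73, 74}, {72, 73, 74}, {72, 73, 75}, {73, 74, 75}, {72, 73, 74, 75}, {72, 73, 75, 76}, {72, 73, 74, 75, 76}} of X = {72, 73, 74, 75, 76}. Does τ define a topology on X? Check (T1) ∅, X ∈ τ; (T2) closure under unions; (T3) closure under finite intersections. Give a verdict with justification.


τ is NOT a topology on X.

Axiom (T1): ∅ ∈ τ? Yes; X ∈ τ? Yes.
Axiom (T2/T3): check pairwise unions and intersections of members of τ.
Counterexample for (T2): {73} ∪ {75} = {73, 75} ∉ τ. Therefore τ is NOT a topology.


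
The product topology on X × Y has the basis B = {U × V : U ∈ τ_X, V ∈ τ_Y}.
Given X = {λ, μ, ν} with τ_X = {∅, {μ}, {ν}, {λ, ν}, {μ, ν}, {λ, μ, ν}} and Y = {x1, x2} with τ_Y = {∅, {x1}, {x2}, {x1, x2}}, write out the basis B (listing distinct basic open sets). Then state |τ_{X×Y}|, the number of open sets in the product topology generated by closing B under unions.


Basis B = {∅ × ∅, {μ} × {x1}, {μ} × {x2}, {ν} × {x1}, {ν} × {x2}, {λ, ν} × {x1}, {λ, ν} × {x2}, {μ} × {x1, x2}, {μ, ν} × {x1}, {μ, ν} × {x2}, {ν} × {x1, x2}, {λ, μ, ν} × {x1}, {λ, μ, ν} × {x2}, {λ, ν} × {x1, x2}, {μ, ν} × {x1, x2}, {λ, μ, ν} × {x1, x2}}; |τ_{X×Y}| = 36.

Enumerate products U × V with U ∈ τ_X, V ∈ τ_Y (deduplicated):
  ∅ × ∅ = {} (∅)
  {μ} × {x1} = {(μ,x1)}
  {μ} × {x2} = {(μ,x2)}
  {ν} × {x1} = {(ν,x1)}
  {ν} × {x2} = {(ν,x2)}
  {λ, ν} × {x1} = {(λ,x1), (ν,x1)}
  {λ, ν} × {x2} = {(λ,x2), (ν,x2)}
  {μ} × {x1, x2} = {(μ,x1), (μ,x2)}
  {μ, ν} × {x1} = {(μ,x1), (ν,x1)}
  {μ, ν} × {x2} = {(μ,x2), (ν,x2)}
  {ν} × {x1, x2} = {(ν,x1), (ν,x2)}
  {λ, μ, ν} × {x1} = {(λ,x1), (μ,x1), (ν,x1)}
  {λ, μ, ν} × {x2} = {(λ,x2), (μ,x2), (ν,x2)}
  {λ, ν} × {x1, x2} = {(λ,x1), (λ,x2), (ν,x1), (ν,x2)}
  {μ, ν} × {x1, x2} = {(μ,x1), (μ,x2), (ν,x1), (ν,x2)}
  {λ, μ, ν} × {x1, x2} = {(λ,x1), (λ,x2), (μ,x1), (μ,x2), (ν,x1), (ν,x2)}
These 16 distinct sets form the basis B.
Close under arbitrary unions to get τ_{X×Y}; counting gives |τ_{X×Y}| = 36.


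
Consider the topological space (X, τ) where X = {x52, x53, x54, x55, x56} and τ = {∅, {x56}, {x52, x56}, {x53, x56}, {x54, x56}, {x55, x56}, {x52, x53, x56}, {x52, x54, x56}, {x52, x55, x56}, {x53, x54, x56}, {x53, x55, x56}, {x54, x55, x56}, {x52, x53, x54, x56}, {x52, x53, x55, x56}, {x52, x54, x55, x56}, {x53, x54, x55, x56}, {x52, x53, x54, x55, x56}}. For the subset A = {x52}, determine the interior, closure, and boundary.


int(A) = ∅, cl(A) = {x52}, ∂A = {x52}.

Closed sets in (X, τ) are complements of opens:
  closed(X, τ) = {∅, {x52}, {x53}, {x54}, {x55}, {x52, x53}, {x52, x54}, {x52, x55}, {x53, x54}, {x53, x55}, {x54, x55}, {x52, x53, x54}, {x52, x53, x55}, {x52, x54, x55}, {x53, x54, x55}, {x52, x53, x54, x55}, {x52, x53, x54, x55, x56}}.
int(A) = ⋃ {U ∈ τ : U ⊆ A}. Opens contained in A: ∅.
Taking the union of these: int(A) = ∅.
cl(A) = ⋂ {C closed : A ⊆ C}. Closed sets containing A: {x52}, {x52, x53}, {x52, x54}, {x52, x55}, {x52, x53, x54}, {x52, x53, x55}, {x52, x54, x55}, {x52, x53, x54, x55}, {x52, x53, x54, x55, x56}.
Intersecting these: cl(A) = {x52}.
∂A = cl(A) ∖ int(A) = {x52} ∖ ∅ = {x52}.


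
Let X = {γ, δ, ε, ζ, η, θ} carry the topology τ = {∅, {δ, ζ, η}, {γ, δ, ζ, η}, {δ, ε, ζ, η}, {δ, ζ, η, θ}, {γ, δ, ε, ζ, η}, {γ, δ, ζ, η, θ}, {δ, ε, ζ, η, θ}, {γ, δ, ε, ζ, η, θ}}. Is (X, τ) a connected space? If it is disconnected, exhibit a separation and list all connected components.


(X, τ) is connected.

Find clopen sets (U ∈ τ with X ∖ U ∈ τ):
  U = ∅, X ∖ U = {γ, δ, ε, ζ, η, θ} — both open, so U is clopen.
  U = {γ, δ, ε, ζ, η, θ}, X ∖ U = ∅ — both open, so U is clopen.
Only trivial clopens (∅ and X) exist, so (X, τ) is connected.
Compute connected components by grouping points that agree on all clopens:
  component: {γ, δ, ε, ζ, η, θ}


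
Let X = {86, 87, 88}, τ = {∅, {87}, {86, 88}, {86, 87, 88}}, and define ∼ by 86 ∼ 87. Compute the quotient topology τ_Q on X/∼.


X/∼ = {[86=87], [88]}; |τ_Q| = 2.

Equivalence classes: [86=87], [88].
Quotient map π: X → X/∼ sends 86 ↦ [86=87], 87 ↦ [86=87], 88 ↦ [88].
For each subset V ⊆ X/∼, compute π^{-1}(V) ⊆ X and check whether π^{-1}(V) ∈ τ. V is open in τ_Q iff π^{-1}(V) ∈ τ.
  V = {}: π^{-1}(V) = ∅ ∈ τ ✓.
  V = {[86=87]}: π^{-1}(V) = {86, 87} ∉ τ ✗.
  V = {[88]}: π^{-1}(V) = {88} ∉ τ ✗.
  V = {[86=87], [88]}: π^{-1}(V) = {86, 87, 88} ∈ τ ✓.
Open sets in the quotient: τ_Q = {{}, {[86=87], [88]}} (2 elements).


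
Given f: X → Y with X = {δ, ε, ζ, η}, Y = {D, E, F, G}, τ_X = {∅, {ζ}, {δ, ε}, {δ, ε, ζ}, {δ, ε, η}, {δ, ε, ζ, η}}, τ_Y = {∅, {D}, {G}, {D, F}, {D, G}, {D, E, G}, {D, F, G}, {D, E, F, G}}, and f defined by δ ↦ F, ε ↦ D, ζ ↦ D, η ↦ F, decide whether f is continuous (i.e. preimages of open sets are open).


f is NOT continuous.

Compute f^{-1}(U) for each U ∈ τ_Y:
  U = ∅: f^{-1}(U) = ∅ ∈ τ_X ✓.
  U = {D}: f^{-1}(U) = {ε, ζ} ∉ τ_X ✗.
  U = {G}: f^{-1}(U) = ∅ ∈ τ_X ✓.
  U = {D, F}: f^{-1}(U) = {δ, ε, ζ, η} ∈ τ_X ✓.
  U = {D, G}: f^{-1}(U) = {ε, ζ} ∉ τ_X ✗.
  U = {D, E, G}: f^{-1}(U) = {ε, ζ} ∉ τ_X ✗.
  U = {D, F, G}: f^{-1}(U) = {δ, ε, ζ, η} ∈ τ_X ✓.
  U = {D, E, F, G}: f^{-1}(U) = {δ, ε, ζ, η} ∈ τ_X ✓.
Found U = {D} with f^{-1}(U) = {ε, ζ} not in τ_X. Therefore f is NOT continuous.


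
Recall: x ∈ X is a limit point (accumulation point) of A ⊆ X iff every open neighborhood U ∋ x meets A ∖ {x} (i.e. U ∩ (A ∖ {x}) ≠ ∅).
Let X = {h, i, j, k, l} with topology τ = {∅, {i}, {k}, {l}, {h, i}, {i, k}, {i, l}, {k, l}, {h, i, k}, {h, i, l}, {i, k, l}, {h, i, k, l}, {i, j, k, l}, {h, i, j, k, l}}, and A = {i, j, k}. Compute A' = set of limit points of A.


A' = {h, j}

For each x ∈ X, list the open sets U ∈ τ with x ∈ U, then check whether U ∩ (A ∖ {x}) ≠ ∅ for every such U.
  x = h: opens ∋ x are {h, i}, {h, i, k}, {h, i, l}, {h, i, k, l}, {h, i, j, k, l}; each meets A ∖ {h}, so x IS a limit point.
  x = i: open {i} ∋ x has {i} ∩ (A ∖ {i}) = ∅, so x is NOT a limit point.
  x = j: opens ∋ x are {i, j, k, l}, {h, i, j, k, l}; each meets A ∖ {j}, so x IS a limit point.
  x = k: open {k} ∋ x has {k} ∩ (A ∖ {k}) = ∅, so x is NOT a limit point.
  x = l: open {l} ∋ x has {l} ∩ (A ∖ {l}) = ∅, so x is NOT a limit point.
Collecting: A' = {h, j}.


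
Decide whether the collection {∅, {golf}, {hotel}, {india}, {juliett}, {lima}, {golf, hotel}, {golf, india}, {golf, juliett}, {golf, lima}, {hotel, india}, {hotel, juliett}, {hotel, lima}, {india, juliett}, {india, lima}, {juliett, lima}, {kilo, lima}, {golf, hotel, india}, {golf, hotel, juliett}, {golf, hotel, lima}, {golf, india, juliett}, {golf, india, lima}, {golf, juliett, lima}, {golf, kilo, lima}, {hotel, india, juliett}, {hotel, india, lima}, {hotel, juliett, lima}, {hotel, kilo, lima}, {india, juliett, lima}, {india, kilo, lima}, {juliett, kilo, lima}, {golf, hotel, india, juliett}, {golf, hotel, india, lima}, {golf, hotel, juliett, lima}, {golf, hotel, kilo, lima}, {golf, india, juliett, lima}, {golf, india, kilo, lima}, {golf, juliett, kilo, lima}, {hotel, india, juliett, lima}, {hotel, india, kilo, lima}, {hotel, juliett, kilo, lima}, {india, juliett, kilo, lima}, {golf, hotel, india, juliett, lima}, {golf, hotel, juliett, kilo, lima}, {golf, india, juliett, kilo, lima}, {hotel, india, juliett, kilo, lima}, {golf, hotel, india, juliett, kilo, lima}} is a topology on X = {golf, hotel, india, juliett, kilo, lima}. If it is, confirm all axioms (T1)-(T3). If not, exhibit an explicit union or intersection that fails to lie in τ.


τ is NOT a topology on X.

Axiom (T1): ∅ ∈ τ? Yes; X ∈ τ? Yes.
Axiom (T2/T3): check pairwise unions and intersections of members of τ.
Counterexample for (T2): {golf} ∪ {hotel, india, kilo, lima} = {golf, hotel, india, kilo, lima} ∉ τ. Therefore τ is NOT a topology.


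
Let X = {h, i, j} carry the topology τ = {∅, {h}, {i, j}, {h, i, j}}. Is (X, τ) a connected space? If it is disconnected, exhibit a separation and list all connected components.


(X, τ) is disconnected; components = [{h}, {i, j}].

Find clopen sets (U ∈ τ with X ∖ U ∈ τ):
  U = ∅, X ∖ U = {h, i, j} — both open, so U is clopen.
  U = {h}, X ∖ U = {i, j} — both open, so U is clopen.
  U = {i, j}, X ∖ U = {h} — both open, so U is clopen.
  U = {h, i, j}, X ∖ U = ∅ — both open, so U is clopen.
Nontrivial clopen(s) exist: e.g. {h}. So (X, τ) is disconnected.
Compute connected components by grouping points that agree on all clopens:
  component: {h}
  component: {i, j}


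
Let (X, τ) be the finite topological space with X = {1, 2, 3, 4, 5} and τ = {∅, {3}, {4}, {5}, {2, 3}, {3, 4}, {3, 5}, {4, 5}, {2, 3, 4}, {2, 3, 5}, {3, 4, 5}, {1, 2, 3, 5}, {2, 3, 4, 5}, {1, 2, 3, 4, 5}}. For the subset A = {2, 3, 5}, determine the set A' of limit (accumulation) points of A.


A' = {1, 2}

For each x ∈ X, list the open sets U ∈ τ with x ∈ U, then check whether U ∩ (A ∖ {x}) ≠ ∅ for every such U.
  x = 1: opens ∋ x are {1, 2, 3, 5}, {1, 2, 3, 4, 5}; each meets A ∖ {1}, so x IS a limit point.
  x = 2: opens ∋ x are {2, 3}, {2, 3, 4}, {2, 3, 5}, {1, 2, 3, 5}, {2, 3, 4, 5}, {1, 2, 3, 4, 5}; each meets A ∖ {2}, so x IS a limit point.
  x = 3: open {3} ∋ x has {3} ∩ (A ∖ {3}) = ∅, so x is NOT a limit point.
  x = 4: open {4} ∋ x has {4} ∩ (A ∖ {4}) = ∅, so x is NOT a limit point.
  x = 5: open {5} ∋ x has {5} ∩ (A ∖ {5}) = ∅, so x is NOT a limit point.
Collecting: A' = {1, 2}.


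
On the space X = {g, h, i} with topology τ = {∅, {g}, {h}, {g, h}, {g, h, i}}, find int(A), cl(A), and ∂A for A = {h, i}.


int(A) = {h}, cl(A) = {h, i}, ∂A = {i}.

Closed sets in (X, τ) are complements of opens:
  closed(X, τ) = {∅, {i}, {g, i}, {h, i}, {g, h, i}}.
int(A) = ⋃ {U ∈ τ : U ⊆ A}. Opens contained in A: ∅, {h}.
Taking the union of these: int(A) = {h}.
cl(A) = ⋂ {C closed : A ⊆ C}. Closed sets containing A: {h, i}, {g, h, i}.
Intersecting these: cl(A) = {h, i}.
∂A = cl(A) ∖ int(A) = {h, i} ∖ {h} = {i}.


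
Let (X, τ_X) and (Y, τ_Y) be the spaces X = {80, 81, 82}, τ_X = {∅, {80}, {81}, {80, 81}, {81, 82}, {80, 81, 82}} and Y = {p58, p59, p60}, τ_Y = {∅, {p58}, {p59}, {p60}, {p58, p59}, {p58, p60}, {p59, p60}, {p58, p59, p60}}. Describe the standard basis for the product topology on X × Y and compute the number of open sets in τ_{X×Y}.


Basis B = {∅ × ∅, {80} × {p58}, {80} × {p59}, {80} × {p60}, {81} × {p58}, {81} × {p59}, {81} × {p60}, {80} × {p58, p59}, {80} × {p58, p60}, {80, 81} × {p58}, {80} × {p59, p60}, {80, 81} × {p59}, {80, 81} × {p60}, {81} × {p58, p59}, {81} × {p58, p60}, {81, 82} × {p58}, {81} × {p59, p60}, {81, 82} × {p59}, {81, 82} × {p60}, {80} × {p58, p59, p60}, {80, 81, 82} × {p58}, {80, 81, 82} × {p59}, {80, 81, 82} × {p60}, {81} × {p58, p59, p60}, {80, 81} × {p58, p59}, {80, 81} × {p58, p60}, {80, 81} × {p59, p60}, {81, 82} × {p58, p59}, {81, 82} × {p58, p60}, {81, 82} × {p59, p60}, {80, 81} × {p58, p59, p60}, {80, 81, 82} × {p58, p59}, {80, 81, 82} × {p58, p60}, {80, 81, 82} × {p59, p60}, {81, 82} × {p58, p59, p60}, {80, 81, 82} × {p58, p59, p60}}; |τ_{X×Y}| = 216.

Enumerate products U × V with U ∈ τ_X, V ∈ τ_Y (deduplicated):
  ∅ × ∅ = {} (∅)
  {80} × {p58} = {(80,p58)}
  {80} × {p59} = {(80,p59)}
  {80} × {p60} = {(80,p60)}
  {81} × {p58} = {(81,p58)}
  {81} × {p59} = {(81,p59)}
  {81} × {p60} = {(81,p60)}
  {80} × {p58, p59} = {(80,p58), (80,p59)}
  {80} × {p58, p60} = {(80,p58), (80,p60)}
  {80, 81} × {p58} = {(80,p58), (81,p58)}
  {80} × {p59, p60} = {(80,p59), (80,p60)}
  {80, 81} × {p59} = {(80,p59), (81,p59)}
  {80, 81} × {p60} = {(80,p60), (81,p60)}
  {81} × {p58, p59} = {(81,p58), (81,p59)}
  {81} × {p58, p60} = {(81,p58), (81,p60)}
  {81, 82} × {p58} = {(81,p58), (82,p58)}
  {81} × {p59, p60} = {(81,p59), (81,p60)}
  {81, 82} × {p59} = {(81,p59), (82,p59)}
  {81, 82} × {p60} = {(81,p60), (82,p60)}
  {80} × {p58, p59, p60} = {(80,p58), (80,p59), (80,p60)}
  {80, 81, 82} × {p58} = {(80,p58), (81,p58), (82,p58)}
  {80, 81, 82} × {p59} = {(80,p59), (81,p59), (82,p59)}
  {80, 81, 82} × {p60} = {(80,p60), (81,p60), (82,p60)}
  {81} × {p58, p59, p60} = {(81,p58), (81,p59), (81,p60)}
  {80, 81} × {p58, p59} = {(80,p58), (80,p59), (81,p58), (81,p59)}
  {80, 81} × {p58, p60} = {(80,p58), (80,p60), (81,p58), (81,p60)}
  {80, 81} × {p59, p60} = {(80,p59), (80,p60), (81,p59), (81,p60)}
  {81, 82} × {p58, p59} = {(81,p58), (81,p59), (82,p58), (82,p59)}
  {81, 82} × {p58, p60} = {(81,p58), (81,p60), (82,p58), (82,p60)}
  {81, 82} × {p59, p60} = {(81,p59), (81,p60), (82,p59), (82,p60)}
  {80, 81} × {p58, p59, p60} = {(80,p58), (80,p59), (80,p60), (81,p58), (81,p59), (81,p60)}
  {80, 81, 82} × {p58, p59} = {(80,p58), (80,p59), (81,p58), (81,p59), (82,p58), (82,p59)}
  {80, 81, 82} × {p58, p60} = {(80,p58), (80,p60), (81,p58), (81,p60), (82,p58), (82,p60)}
  {80, 81, 82} × {p59, p60} = {(80,p59), (80,p60), (81,p59), (81,p60), (82,p59), (82,p60)}
  {81, 82} × {p58, p59, p60} = {(81,p58), (81,p59), (81,p60), (82,p58), (82,p59), (82,p60)}
  {80, 81, 82} × {p58, p59, p60} = {(80,p58), (80,p59), (80,p60), (81,p58), (81,p59), (81,p60), (82,p58), (82,p59), (82,p60)}
These 36 distinct sets form the basis B.
Close under arbitrary unions to get τ_{X×Y}; counting gives |τ_{X×Y}| = 216.


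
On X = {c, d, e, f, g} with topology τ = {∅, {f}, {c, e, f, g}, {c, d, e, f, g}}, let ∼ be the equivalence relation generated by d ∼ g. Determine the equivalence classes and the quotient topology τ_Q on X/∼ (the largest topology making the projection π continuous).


X/∼ = {[c], [d=g], [e], [f]}; |τ_Q| = 3.

Equivalence classes: [c], [d=g], [e], [f].
Quotient map π: X → X/∼ sends c ↦ [c], d ↦ [d=g], e ↦ [e], f ↦ [f], g ↦ [d=g].
For each subset V ⊆ X/∼, compute π^{-1}(V) ⊆ X and check whether π^{-1}(V) ∈ τ. V is open in τ_Q iff π^{-1}(V) ∈ τ.
  V = {}: π^{-1}(V) = ∅ ∈ τ ✓.
  V = {[c]}: π^{-1}(V) = {c} ∉ τ ✗.
  V = {[d=g]}: π^{-1}(V) = {d, g} ∉ τ ✗.
  V = {[c], [d=g]}: π^{-1}(V) = {c, d, g} ∉ τ ✗.
  V = {[e]}: π^{-1}(V) = {e} ∉ τ ✗.
  V = {[c], [e]}: π^{-1}(V) = {c, e} ∉ τ ✗.
  V = {[d=g], [e]}: π^{-1}(V) = {d, e, g} ∉ τ ✗.
  V = {[c], [d=g], [e]}: π^{-1}(V) = {c, d, e, g} ∉ τ ✗.
  V = {[f]}: π^{-1}(V) = {f} ∈ τ ✓.
  V = {[c], [f]}: π^{-1}(V) = {c, f} ∉ τ ✗.
  V = {[d=g], [f]}: π^{-1}(V) = {d, f, g} ∉ τ ✗.
  V = {[c], [d=g], [f]}: π^{-1}(V) = {c, d, f, g} ∉ τ ✗.
  V = {[e], [f]}: π^{-1}(V) = {e, f} ∉ τ ✗.
  V = {[c], [e], [f]}: π^{-1}(V) = {c, e, f} ∉ τ ✗.
  V = {[d=g], [e], [f]}: π^{-1}(V) = {d, e, f, g} ∉ τ ✗.
  V = {[c], [d=g], [e], [f]}: π^{-1}(V) = {c, d, e, f, g} ∈ τ ✓.
Open sets in the quotient: τ_Q = {{}, {[f]}, {[c], [d=g], [e], [f]}} (3 elements).
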